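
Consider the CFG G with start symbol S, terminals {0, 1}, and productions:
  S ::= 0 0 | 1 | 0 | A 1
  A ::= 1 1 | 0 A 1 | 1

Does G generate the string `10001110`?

no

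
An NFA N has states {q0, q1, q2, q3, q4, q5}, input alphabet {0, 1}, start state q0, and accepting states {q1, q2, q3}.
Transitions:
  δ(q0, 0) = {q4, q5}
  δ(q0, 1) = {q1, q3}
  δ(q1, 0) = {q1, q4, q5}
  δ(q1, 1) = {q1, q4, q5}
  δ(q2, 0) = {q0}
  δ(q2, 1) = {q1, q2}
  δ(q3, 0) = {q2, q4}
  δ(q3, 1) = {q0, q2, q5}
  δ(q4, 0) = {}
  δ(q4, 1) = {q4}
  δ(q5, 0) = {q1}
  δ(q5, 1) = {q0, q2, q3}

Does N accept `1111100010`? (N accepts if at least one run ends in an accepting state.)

accepted

Start: {q0}
read 1: {q1, q3}
read 1: {q0, q1, q2, q4, q5}
read 1: {q0, q1, q2, q3, q4, q5}
read 1: {q0, q1, q2, q3, q4, q5}
read 1: {q0, q1, q2, q3, q4, q5}
read 0: {q0, q1, q2, q4, q5}
read 0: {q0, q1, q4, q5}
read 0: {q1, q4, q5}
read 1: {q0, q1, q2, q3, q4, q5}
read 0: {q0, q1, q2, q4, q5}
Reachable ∩ accepting = {q1, q2} — nonempty.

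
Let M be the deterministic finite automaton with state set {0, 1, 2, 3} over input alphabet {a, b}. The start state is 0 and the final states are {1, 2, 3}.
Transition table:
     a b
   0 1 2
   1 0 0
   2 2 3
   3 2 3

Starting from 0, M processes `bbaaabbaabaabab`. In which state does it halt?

3

0 --b--> 2
2 --b--> 3
3 --a--> 2
2 --a--> 2
2 --a--> 2
2 --b--> 3
3 --b--> 3
3 --a--> 2
2 --a--> 2
2 --b--> 3
3 --a--> 2
2 --a--> 2
2 --b--> 3
3 --a--> 2
2 --b--> 3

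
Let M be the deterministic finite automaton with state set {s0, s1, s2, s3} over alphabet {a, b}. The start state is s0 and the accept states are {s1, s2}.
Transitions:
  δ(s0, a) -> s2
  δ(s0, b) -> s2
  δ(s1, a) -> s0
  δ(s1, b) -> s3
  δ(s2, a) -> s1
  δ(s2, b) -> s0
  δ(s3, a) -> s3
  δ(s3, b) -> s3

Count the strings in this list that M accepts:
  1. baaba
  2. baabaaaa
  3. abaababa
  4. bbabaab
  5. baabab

2

baaba: accepted
baabaaaa: accepted
abaababa: rejected
bbabaab: rejected
baabab: rejected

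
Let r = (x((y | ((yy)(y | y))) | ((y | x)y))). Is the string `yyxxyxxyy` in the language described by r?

No split of yyxxyxxyy into u·v has x matching u and ((y|((yy)(y|y)))|((y|x)y)) matching v.

no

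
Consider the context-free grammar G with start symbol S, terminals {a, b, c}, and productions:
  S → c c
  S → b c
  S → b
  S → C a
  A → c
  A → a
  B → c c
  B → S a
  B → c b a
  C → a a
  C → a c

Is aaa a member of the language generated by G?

S ⇒ Ca ⇒ aaa

yes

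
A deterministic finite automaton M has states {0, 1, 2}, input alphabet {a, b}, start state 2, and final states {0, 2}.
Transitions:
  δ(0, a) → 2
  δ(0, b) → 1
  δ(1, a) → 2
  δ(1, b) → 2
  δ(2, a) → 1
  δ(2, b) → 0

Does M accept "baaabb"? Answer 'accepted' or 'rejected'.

2 --b--> 0
0 --a--> 2
2 --a--> 1
1 --a--> 2
2 --b--> 0
0 --b--> 1
End in state 1, which is not an accepting state.

rejected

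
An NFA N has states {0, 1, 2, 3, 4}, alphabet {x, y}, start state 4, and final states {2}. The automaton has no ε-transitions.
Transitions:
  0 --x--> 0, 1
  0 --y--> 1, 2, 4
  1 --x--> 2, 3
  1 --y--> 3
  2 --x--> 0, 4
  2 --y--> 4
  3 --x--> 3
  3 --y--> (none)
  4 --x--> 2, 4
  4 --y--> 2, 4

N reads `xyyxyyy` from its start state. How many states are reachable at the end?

2

Start: {4}
read x: {2, 4}
read y: {2, 4}
read y: {2, 4}
read x: {0, 2, 4}
read y: {1, 2, 4}
read y: {2, 3, 4}
read y: {2, 4}
Final reachable set {2, 4} has 2 states.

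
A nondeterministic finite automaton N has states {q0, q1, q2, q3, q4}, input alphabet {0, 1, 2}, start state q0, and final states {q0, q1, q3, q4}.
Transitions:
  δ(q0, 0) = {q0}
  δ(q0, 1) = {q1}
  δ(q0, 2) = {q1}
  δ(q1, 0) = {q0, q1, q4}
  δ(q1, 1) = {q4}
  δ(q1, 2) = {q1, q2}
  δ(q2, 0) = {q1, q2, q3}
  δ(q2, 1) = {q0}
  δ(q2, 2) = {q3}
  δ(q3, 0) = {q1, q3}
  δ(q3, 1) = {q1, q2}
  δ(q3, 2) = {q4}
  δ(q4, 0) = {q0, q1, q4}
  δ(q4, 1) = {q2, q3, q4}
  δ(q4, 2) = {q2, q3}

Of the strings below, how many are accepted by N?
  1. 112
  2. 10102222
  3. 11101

112: accepted
10102222: accepted
11101: accepted

3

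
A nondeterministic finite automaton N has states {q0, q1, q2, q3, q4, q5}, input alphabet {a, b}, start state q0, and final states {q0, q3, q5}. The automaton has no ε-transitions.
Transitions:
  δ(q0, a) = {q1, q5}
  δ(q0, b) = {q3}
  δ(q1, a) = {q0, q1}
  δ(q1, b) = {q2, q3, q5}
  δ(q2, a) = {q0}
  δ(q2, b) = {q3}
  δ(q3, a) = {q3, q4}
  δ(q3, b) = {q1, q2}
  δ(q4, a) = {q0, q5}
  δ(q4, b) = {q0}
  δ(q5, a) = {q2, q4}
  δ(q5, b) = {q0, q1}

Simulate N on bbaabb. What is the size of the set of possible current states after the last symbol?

Start: {q0}
read b: {q3}
read b: {q1, q2}
read a: {q0, q1}
read a: {q0, q1, q5}
read b: {q0, q1, q2, q3, q5}
read b: {q0, q1, q2, q3, q5}
Final reachable set {q0, q1, q2, q3, q5} has 5 states.

5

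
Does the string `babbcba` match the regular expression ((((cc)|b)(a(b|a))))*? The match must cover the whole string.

babbcba cannot be split into zero or more pieces each matching (((cc)|b)(a(b|a))).

no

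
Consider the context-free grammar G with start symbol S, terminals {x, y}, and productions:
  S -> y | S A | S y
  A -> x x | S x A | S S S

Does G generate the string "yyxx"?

S ⇒ SA ⇒ SyA ⇒ yyA ⇒ yyxx

yes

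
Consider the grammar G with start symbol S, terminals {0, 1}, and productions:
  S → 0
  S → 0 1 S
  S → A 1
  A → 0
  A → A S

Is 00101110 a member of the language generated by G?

no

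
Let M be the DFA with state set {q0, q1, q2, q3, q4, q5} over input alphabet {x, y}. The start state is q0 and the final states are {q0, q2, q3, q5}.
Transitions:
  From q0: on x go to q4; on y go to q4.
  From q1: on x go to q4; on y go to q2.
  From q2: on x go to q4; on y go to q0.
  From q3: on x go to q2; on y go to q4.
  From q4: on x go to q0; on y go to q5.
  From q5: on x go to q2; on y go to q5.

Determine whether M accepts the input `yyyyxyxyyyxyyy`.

accepted

q0 --y--> q4
q4 --y--> q5
q5 --y--> q5
q5 --y--> q5
q5 --x--> q2
q2 --y--> q0
q0 --x--> q4
q4 --y--> q5
q5 --y--> q5
q5 --y--> q5
q5 --x--> q2
q2 --y--> q0
q0 --y--> q4
q4 --y--> q5
End in state q5, which is an accepting state.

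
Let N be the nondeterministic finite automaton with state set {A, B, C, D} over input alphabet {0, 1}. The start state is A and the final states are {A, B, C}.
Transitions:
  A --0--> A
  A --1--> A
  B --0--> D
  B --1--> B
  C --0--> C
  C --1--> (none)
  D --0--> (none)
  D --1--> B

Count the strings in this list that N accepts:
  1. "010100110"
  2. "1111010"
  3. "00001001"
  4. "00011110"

"010100110": accepted
"1111010": accepted
"00001001": accepted
"00011110": accepted

4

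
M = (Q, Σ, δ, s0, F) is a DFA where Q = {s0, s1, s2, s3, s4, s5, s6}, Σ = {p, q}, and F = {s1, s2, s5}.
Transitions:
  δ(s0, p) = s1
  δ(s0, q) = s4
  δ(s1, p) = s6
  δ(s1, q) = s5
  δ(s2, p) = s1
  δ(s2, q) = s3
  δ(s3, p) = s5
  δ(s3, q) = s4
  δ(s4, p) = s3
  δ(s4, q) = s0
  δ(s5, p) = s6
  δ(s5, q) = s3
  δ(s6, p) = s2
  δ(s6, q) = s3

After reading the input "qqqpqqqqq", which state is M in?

s4

s0 --q--> s4
s4 --q--> s0
s0 --q--> s4
s4 --p--> s3
s3 --q--> s4
s4 --q--> s0
s0 --q--> s4
s4 --q--> s0
s0 --q--> s4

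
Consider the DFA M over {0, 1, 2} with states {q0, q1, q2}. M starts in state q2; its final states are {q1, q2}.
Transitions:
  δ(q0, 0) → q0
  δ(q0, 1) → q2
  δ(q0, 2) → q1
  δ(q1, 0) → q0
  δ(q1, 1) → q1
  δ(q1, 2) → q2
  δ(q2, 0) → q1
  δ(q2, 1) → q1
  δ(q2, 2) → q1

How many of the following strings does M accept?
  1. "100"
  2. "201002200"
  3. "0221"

"100": rejected
"201002200": rejected
"0221": accepted

1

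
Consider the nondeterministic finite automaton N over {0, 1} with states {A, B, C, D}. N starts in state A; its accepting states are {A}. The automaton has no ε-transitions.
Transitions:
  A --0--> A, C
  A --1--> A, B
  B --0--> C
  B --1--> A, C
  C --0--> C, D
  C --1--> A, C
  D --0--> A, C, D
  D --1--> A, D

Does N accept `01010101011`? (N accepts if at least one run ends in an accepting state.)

Start: {A}
read 0: {A, C}
read 1: {A, B, C}
read 0: {A, C, D}
read 1: {A, B, C, D}
read 0: {A, C, D}
read 1: {A, B, C, D}
read 0: {A, C, D}
read 1: {A, B, C, D}
read 0: {A, C, D}
read 1: {A, B, C, D}
read 1: {A, B, C, D}
Reachable ∩ accepting = {A} — nonempty.

accepted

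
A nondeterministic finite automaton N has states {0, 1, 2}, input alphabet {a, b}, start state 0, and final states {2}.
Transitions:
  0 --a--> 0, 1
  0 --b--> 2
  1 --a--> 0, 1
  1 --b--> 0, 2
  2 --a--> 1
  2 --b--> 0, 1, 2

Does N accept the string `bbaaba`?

Start: {0}
read b: {2}
read b: {0, 1, 2}
read a: {0, 1}
read a: {0, 1}
read b: {0, 2}
read a: {0, 1}
Reachable ∩ accepting = {} — empty.

rejected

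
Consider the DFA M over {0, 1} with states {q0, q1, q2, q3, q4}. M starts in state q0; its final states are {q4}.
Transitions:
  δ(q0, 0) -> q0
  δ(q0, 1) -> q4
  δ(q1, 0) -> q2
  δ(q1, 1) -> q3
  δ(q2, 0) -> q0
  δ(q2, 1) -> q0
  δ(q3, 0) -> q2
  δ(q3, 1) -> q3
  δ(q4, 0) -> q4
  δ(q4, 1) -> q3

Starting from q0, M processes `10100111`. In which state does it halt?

q3

q0 --1--> q4
q4 --0--> q4
q4 --1--> q3
q3 --0--> q2
q2 --0--> q0
q0 --1--> q4
q4 --1--> q3
q3 --1--> q3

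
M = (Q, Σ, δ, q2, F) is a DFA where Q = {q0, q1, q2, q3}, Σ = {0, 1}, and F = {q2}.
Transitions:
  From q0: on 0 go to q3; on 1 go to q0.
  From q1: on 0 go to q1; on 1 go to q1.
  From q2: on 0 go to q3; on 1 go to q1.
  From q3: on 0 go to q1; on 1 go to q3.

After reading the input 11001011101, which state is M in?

q2 --1--> q1
q1 --1--> q1
q1 --0--> q1
q1 --0--> q1
q1 --1--> q1
q1 --0--> q1
q1 --1--> q1
q1 --1--> q1
q1 --1--> q1
q1 --0--> q1
q1 --1--> q1

q1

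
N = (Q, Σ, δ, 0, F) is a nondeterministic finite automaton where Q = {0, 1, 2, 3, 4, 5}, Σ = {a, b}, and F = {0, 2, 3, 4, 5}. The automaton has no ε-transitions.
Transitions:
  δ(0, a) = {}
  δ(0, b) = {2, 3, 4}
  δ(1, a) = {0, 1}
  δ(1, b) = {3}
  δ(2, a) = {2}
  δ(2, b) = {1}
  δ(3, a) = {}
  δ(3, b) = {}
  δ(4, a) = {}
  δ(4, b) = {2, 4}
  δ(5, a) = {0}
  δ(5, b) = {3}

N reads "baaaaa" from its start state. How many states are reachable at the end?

1

Start: {0}
read b: {2, 3, 4}
read a: {2}
read a: {2}
read a: {2}
read a: {2}
read a: {2}
Final reachable set {2} has 1 state.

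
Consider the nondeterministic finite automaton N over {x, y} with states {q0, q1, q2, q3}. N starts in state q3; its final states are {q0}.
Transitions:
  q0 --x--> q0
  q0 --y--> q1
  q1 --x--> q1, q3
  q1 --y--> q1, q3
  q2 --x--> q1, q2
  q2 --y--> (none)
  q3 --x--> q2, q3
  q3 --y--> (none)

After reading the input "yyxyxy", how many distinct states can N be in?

Start: {q3}
read y: {}
The reachable set is empty and stays empty for the remaining 5 symbols.
Final reachable set {} has 0 states.

0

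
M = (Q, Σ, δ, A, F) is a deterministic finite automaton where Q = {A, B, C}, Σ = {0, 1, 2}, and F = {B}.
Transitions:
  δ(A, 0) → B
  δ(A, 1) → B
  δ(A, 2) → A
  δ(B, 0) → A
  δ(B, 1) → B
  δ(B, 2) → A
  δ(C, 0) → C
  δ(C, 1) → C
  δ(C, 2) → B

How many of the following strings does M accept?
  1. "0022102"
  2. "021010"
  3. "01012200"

0

"0022102": rejected
"021010": rejected
"01012200": rejected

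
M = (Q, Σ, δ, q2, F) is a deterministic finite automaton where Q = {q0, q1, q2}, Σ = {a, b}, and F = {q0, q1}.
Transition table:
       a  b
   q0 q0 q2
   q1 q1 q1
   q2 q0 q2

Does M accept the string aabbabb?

rejected

q2 --a--> q0
q0 --a--> q0
q0 --b--> q2
q2 --b--> q2
q2 --a--> q0
q0 --b--> q2
q2 --b--> q2
End in state q2, which is not an accepting state.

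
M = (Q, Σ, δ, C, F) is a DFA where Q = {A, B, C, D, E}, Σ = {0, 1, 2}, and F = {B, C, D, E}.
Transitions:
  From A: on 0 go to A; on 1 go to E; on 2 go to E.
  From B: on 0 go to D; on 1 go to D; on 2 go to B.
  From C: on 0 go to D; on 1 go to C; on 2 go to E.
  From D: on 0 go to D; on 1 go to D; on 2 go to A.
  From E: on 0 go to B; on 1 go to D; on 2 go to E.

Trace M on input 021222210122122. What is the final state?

E

C --0--> D
D --2--> A
A --1--> E
E --2--> E
E --2--> E
E --2--> E
E --2--> E
E --1--> D
D --0--> D
D --1--> D
D --2--> A
A --2--> E
E --1--> D
D --2--> A
A --2--> E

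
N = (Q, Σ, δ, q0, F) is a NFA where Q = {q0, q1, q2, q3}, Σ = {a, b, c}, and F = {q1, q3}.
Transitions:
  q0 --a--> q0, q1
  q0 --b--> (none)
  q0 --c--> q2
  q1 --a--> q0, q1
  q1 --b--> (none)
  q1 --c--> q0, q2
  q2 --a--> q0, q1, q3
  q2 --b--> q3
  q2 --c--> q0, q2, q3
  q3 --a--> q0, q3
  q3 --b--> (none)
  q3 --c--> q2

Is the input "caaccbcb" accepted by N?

Start: {q0}
read c: {q2}
read a: {q0, q1, q3}
read a: {q0, q1, q3}
read c: {q0, q2}
read c: {q0, q2, q3}
read b: {q3}
read c: {q2}
read b: {q3}
Reachable ∩ accepting = {q3} — nonempty.

accepted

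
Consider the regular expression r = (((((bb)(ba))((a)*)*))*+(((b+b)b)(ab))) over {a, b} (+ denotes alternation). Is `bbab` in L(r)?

yes

The right alternative (((b+b)b)(ab)) matches bbab.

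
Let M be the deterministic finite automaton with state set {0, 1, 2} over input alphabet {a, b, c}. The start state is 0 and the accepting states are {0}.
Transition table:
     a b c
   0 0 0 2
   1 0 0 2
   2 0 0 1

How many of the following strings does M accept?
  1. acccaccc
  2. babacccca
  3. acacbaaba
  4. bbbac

2

acccaccc: rejected
babacccca: accepted
acacbaaba: accepted
bbbac: rejected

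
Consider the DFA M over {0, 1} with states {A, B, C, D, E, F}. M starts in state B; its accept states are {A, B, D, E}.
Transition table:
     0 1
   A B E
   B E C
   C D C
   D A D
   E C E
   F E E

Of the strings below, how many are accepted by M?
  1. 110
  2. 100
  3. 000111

110: accepted
100: accepted
000111: accepted

3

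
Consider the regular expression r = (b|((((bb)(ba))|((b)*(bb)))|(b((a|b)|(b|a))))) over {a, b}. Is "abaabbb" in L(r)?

Neither b nor ((((bb)(ba))|((b)*(bb)))|(b((a|b)|(b|a)))) matches abaabbb.

no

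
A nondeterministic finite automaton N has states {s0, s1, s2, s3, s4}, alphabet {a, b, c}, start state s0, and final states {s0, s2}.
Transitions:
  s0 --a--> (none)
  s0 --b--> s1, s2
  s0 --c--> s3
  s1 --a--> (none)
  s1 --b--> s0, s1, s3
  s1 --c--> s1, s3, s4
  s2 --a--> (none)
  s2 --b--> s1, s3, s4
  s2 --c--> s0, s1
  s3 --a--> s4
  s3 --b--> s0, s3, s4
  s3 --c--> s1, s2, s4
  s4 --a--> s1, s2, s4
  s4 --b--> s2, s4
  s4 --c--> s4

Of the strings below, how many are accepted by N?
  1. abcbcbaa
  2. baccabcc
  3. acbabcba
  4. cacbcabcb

1

abcbcbaa: rejected
baccabcc: rejected
acbabcba: rejected
cacbcabcb: accepted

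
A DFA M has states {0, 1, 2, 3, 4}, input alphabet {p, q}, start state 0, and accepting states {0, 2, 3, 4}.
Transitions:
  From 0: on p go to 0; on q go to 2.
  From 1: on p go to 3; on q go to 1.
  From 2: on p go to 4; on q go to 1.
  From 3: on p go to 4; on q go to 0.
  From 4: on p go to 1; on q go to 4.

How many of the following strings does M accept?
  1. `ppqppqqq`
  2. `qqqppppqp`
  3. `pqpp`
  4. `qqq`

1

`ppqppqqq`: rejected
`qqqppppqp`: accepted
`pqpp`: rejected
`qqq`: rejected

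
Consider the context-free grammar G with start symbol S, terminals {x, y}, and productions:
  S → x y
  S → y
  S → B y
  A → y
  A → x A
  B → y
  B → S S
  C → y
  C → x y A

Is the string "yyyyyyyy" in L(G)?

S ⇒ By ⇒ SSy ⇒ BySy ⇒ SSySy ⇒ BySySy ⇒ SSySySy ⇒ BySySySy ⇒ yySySySy ⇒ yyyySySy ⇒ yyyyyySy ⇒ yyyyyyyy

yes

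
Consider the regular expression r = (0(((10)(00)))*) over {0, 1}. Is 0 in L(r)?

Split as 0·ε: 0 matches 0 and (((10)(00)))* matches ε.

yes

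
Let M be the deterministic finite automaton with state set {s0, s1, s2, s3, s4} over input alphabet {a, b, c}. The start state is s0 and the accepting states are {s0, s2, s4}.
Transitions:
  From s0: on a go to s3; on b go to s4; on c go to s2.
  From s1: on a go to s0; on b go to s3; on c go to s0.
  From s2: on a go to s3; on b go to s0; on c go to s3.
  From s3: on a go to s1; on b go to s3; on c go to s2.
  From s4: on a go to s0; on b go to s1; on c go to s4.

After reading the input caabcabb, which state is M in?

s3

s0 --c--> s2
s2 --a--> s3
s3 --a--> s1
s1 --b--> s3
s3 --c--> s2
s2 --a--> s3
s3 --b--> s3
s3 --b--> s3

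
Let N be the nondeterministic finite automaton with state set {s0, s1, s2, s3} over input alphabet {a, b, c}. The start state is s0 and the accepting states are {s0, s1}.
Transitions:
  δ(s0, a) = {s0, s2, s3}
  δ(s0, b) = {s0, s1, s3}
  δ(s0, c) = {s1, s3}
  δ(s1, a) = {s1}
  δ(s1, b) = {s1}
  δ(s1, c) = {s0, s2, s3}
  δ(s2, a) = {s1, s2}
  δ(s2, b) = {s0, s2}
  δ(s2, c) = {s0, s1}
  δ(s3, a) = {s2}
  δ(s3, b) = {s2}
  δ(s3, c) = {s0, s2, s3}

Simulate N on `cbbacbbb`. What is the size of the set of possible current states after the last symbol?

4

Start: {s0}
read c: {s1, s3}
read b: {s1, s2}
read b: {s0, s1, s2}
read a: {s0, s1, s2, s3}
read c: {s0, s1, s2, s3}
read b: {s0, s1, s2, s3}
read b: {s0, s1, s2, s3}
read b: {s0, s1, s2, s3}
Final reachable set {s0, s1, s2, s3} has 4 states.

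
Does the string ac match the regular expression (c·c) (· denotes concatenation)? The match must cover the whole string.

no

No split of ac into u·v has c matching u and c matching v.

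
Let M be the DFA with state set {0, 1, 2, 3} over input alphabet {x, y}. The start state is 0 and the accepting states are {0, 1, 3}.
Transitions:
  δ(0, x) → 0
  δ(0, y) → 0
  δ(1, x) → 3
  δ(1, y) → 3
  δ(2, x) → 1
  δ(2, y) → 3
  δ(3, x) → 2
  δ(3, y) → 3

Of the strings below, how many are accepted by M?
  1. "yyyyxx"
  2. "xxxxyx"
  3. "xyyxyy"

3

"yyyyxx": accepted
"xxxxyx": accepted
"xyyxyy": accepted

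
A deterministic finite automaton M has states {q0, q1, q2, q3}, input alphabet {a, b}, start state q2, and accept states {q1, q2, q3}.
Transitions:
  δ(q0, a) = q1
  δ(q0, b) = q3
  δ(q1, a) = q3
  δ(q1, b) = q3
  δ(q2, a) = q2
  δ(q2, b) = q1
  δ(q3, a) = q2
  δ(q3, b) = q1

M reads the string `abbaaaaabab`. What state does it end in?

q1

q2 --a--> q2
q2 --b--> q1
q1 --b--> q3
q3 --a--> q2
q2 --a--> q2
q2 --a--> q2
q2 --a--> q2
q2 --a--> q2
q2 --b--> q1
q1 --a--> q3
q3 --b--> q1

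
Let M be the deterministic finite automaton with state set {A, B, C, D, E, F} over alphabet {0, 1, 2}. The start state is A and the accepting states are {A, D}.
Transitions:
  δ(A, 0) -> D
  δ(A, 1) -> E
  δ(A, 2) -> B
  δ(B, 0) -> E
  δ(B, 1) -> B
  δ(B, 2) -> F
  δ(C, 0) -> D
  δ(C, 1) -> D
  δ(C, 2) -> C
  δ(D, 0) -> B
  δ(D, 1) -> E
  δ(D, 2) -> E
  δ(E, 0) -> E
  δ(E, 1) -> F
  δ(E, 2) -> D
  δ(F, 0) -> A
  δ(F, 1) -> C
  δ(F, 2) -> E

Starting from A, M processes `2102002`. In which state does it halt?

D

A --2--> B
B --1--> B
B --0--> E
E --2--> D
D --0--> B
B --0--> E
E --2--> D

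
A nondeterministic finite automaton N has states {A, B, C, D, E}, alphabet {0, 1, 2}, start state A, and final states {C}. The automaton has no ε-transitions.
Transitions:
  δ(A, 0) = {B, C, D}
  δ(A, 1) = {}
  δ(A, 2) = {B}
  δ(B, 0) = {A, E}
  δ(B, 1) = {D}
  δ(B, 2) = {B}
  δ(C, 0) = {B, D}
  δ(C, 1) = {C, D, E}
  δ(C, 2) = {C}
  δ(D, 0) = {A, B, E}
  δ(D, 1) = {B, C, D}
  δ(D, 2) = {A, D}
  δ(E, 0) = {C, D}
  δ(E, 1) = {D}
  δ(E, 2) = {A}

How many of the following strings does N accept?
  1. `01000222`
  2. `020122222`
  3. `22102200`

3

`01000222`: accepted
`020122222`: accepted
`22102200`: accepted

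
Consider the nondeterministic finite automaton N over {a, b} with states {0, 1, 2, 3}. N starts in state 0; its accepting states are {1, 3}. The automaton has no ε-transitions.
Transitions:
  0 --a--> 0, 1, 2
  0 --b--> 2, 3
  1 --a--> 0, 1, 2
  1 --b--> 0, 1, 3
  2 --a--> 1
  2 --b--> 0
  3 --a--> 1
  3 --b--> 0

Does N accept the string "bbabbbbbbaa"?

accepted

Start: {0}
read b: {2, 3}
read b: {0}
read a: {0, 1, 2}
read b: {0, 1, 2, 3}
read b: {0, 1, 2, 3}
read b: {0, 1, 2, 3}
read b: {0, 1, 2, 3}
read b: {0, 1, 2, 3}
read b: {0, 1, 2, 3}
read a: {0, 1, 2}
read a: {0, 1, 2}
Reachable ∩ accepting = {1} — nonempty.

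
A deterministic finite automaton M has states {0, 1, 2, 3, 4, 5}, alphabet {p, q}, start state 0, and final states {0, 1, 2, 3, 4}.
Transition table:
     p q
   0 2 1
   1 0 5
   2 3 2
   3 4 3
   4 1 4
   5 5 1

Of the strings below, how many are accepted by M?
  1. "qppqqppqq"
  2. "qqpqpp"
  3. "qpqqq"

"qppqqppqq": accepted
"qqpqpp": accepted
"qpqqq": accepted

3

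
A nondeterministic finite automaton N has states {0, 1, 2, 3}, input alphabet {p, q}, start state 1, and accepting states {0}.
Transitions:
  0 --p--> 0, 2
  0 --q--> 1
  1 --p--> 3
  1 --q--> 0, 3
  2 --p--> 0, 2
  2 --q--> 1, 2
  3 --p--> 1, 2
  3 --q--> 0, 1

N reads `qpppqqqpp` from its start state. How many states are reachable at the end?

4

Start: {1}
read q: {0, 3}
read p: {0, 1, 2}
read p: {0, 2, 3}
read p: {0, 1, 2}
read q: {0, 1, 2, 3}
read q: {0, 1, 2, 3}
read q: {0, 1, 2, 3}
read p: {0, 1, 2, 3}
read p: {0, 1, 2, 3}
Final reachable set {0, 1, 2, 3} has 4 states.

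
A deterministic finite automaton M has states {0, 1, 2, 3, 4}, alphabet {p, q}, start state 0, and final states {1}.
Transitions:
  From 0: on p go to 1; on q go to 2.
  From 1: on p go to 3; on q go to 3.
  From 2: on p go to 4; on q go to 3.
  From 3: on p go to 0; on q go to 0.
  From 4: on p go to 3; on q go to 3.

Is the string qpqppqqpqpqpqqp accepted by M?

accepted

0 --q--> 2
2 --p--> 4
4 --q--> 3
3 --p--> 0
0 --p--> 1
1 --q--> 3
3 --q--> 0
0 --p--> 1
1 --q--> 3
3 --p--> 0
0 --q--> 2
2 --p--> 4
4 --q--> 3
3 --q--> 0
0 --p--> 1
End in state 1, which is an accepting state.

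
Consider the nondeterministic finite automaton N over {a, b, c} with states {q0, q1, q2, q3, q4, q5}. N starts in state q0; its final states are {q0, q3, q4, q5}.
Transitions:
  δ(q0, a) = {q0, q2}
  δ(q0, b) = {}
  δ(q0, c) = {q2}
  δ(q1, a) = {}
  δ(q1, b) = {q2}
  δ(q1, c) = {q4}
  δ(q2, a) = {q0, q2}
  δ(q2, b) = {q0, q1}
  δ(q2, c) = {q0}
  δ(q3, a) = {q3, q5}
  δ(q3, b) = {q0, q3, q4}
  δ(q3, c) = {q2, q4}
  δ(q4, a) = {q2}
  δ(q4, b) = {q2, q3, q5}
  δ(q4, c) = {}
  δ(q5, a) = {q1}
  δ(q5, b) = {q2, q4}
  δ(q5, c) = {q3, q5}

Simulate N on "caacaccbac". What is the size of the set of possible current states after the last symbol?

Start: {q0}
read c: {q2}
read a: {q0, q2}
read a: {q0, q2}
read c: {q0, q2}
read a: {q0, q2}
read c: {q0, q2}
read c: {q0, q2}
read b: {q0, q1}
read a: {q0, q2}
read c: {q0, q2}
Final reachable set {q0, q2} has 2 states.

2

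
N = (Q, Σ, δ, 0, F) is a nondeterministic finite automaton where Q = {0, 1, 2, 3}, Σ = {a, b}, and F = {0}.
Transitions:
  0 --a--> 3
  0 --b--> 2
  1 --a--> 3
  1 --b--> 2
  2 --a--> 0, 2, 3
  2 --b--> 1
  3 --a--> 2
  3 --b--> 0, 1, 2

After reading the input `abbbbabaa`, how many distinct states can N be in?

3

Start: {0}
read a: {3}
read b: {0, 1, 2}
read b: {1, 2}
read b: {1, 2}
read b: {1, 2}
read a: {0, 2, 3}
read b: {0, 1, 2}
read a: {0, 2, 3}
read a: {0, 2, 3}
Final reachable set {0, 2, 3} has 3 states.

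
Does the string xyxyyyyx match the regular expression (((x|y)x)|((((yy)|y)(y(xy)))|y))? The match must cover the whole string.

Neither ((x|y)x) nor ((((yy)|y)(y(xy)))|y) matches xyxyyyyx.

no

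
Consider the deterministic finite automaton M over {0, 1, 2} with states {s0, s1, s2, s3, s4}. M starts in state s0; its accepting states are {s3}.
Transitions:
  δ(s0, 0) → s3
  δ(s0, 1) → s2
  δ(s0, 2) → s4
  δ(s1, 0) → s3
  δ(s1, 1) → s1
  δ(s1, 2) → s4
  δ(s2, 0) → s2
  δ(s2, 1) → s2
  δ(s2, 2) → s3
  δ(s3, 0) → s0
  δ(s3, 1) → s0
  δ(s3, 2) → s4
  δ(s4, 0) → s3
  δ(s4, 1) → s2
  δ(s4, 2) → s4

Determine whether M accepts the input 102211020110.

s0 --1--> s2
s2 --0--> s2
s2 --2--> s3
s3 --2--> s4
s4 --1--> s2
s2 --1--> s2
s2 --0--> s2
s2 --2--> s3
s3 --0--> s0
s0 --1--> s2
s2 --1--> s2
s2 --0--> s2
End in state s2, which is not an accepting state.

rejected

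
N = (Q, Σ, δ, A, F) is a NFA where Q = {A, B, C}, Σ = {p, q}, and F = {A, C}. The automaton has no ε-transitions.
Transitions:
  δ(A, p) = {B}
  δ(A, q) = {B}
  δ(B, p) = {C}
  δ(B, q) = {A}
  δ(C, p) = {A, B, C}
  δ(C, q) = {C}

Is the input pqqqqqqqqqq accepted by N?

Start: {A}
read p: {B}
read q: {A}
read q: {B}
read q: {A}
read q: {B}
read q: {A}
read q: {B}
read q: {A}
read q: {B}
read q: {A}
read q: {B}
Reachable ∩ accepting = {} — empty.

rejected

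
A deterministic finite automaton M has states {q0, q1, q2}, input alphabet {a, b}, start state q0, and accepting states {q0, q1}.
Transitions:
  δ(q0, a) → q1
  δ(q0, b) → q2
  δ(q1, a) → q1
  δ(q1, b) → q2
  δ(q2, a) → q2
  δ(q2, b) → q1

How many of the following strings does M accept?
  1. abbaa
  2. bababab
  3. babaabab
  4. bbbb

4

abbaa: accepted
bababab: accepted
babaabab: accepted
bbbb: accepted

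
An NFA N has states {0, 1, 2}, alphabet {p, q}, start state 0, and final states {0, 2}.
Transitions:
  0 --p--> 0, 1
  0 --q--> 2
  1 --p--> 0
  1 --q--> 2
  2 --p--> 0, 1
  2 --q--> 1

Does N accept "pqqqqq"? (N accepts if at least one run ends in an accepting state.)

Start: {0}
read p: {0, 1}
read q: {2}
read q: {1}
read q: {2}
read q: {1}
read q: {2}
Reachable ∩ accepting = {2} — nonempty.

accepted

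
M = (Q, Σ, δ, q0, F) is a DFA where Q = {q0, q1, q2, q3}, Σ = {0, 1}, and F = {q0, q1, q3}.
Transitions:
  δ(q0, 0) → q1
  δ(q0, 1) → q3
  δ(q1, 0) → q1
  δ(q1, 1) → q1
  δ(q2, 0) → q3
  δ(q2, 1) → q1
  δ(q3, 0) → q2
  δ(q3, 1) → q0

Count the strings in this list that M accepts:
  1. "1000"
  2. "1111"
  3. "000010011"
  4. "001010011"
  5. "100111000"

"1000": rejected
"1111": accepted
"000010011": accepted
"001010011": accepted
"100111000": accepted

4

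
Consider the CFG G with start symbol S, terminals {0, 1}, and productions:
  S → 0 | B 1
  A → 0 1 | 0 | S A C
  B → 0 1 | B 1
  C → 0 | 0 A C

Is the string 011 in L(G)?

S ⇒ B1 ⇒ 011

yes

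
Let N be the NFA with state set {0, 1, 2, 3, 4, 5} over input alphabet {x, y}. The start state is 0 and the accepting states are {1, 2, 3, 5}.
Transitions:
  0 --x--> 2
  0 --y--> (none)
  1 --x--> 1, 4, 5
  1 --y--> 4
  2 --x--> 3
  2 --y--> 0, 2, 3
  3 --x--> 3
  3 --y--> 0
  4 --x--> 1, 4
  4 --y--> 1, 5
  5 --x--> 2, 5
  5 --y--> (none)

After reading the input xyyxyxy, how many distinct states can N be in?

Start: {0}
read x: {2}
read y: {0, 2, 3}
read y: {0, 2, 3}
read x: {2, 3}
read y: {0, 2, 3}
read x: {2, 3}
read y: {0, 2, 3}
Final reachable set {0, 2, 3} has 3 states.

3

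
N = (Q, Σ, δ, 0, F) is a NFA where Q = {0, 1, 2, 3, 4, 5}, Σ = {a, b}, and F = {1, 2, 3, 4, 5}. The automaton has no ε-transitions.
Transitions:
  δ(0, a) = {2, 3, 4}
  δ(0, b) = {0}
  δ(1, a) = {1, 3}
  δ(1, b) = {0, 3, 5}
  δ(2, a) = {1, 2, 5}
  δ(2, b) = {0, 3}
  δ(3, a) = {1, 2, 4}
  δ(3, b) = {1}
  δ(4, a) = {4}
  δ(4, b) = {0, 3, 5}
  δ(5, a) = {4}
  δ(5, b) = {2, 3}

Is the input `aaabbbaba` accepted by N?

Start: {0}
read a: {2, 3, 4}
read a: {1, 2, 4, 5}
read a: {1, 2, 3, 4, 5}
read b: {0, 1, 2, 3, 5}
read b: {0, 1, 2, 3, 5}
read b: {0, 1, 2, 3, 5}
read a: {1, 2, 3, 4, 5}
read b: {0, 1, 2, 3, 5}
read a: {1, 2, 3, 4, 5}
Reachable ∩ accepting = {1, 2, 3, 4, 5} — nonempty.

accepted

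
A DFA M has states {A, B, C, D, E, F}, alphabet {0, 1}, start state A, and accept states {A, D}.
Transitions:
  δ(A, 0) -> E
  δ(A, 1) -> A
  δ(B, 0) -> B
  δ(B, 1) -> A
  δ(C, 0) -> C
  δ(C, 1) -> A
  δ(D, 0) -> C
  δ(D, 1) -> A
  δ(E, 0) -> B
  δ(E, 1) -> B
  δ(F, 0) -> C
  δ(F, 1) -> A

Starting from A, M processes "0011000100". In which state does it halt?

B

A --0--> E
E --0--> B
B --1--> A
A --1--> A
A --0--> E
E --0--> B
B --0--> B
B --1--> A
A --0--> E
E --0--> B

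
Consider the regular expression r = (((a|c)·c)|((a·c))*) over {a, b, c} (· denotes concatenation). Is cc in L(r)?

The left alternative ((a|c)·c) matches cc.

yes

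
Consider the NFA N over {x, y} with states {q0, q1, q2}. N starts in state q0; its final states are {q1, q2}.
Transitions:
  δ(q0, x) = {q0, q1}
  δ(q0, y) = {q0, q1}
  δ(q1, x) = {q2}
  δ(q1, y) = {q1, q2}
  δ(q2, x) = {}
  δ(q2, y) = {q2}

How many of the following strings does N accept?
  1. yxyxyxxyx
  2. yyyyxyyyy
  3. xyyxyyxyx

3

yxyxyxxyx: accepted
yyyyxyyyy: accepted
xyyxyyxyx: accepted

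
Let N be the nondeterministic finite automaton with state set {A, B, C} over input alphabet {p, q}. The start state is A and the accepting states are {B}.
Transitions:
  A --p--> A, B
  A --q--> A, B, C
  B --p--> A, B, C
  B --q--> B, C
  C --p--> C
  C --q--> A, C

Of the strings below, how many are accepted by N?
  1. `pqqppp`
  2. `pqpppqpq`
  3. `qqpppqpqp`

3

`pqqppp`: accepted
`pqpppqpq`: accepted
`qqpppqpqp`: accepted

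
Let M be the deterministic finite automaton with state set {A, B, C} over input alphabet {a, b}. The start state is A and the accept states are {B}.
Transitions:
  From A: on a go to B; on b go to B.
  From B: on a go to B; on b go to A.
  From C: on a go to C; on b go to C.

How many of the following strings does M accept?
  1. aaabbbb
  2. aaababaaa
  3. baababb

aaabbbb: accepted
aaababaaa: accepted
baababb: accepted

3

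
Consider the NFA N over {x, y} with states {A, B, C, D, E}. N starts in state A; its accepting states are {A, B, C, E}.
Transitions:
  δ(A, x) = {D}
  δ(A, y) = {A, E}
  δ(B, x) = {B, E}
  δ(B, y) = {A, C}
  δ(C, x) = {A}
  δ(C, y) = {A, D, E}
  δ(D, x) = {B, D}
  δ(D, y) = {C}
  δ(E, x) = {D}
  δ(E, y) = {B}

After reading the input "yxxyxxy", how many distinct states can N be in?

2

Start: {A}
read y: {A, E}
read x: {D}
read x: {B, D}
read y: {A, C}
read x: {A, D}
read x: {B, D}
read y: {A, C}
Final reachable set {A, C} has 2 states.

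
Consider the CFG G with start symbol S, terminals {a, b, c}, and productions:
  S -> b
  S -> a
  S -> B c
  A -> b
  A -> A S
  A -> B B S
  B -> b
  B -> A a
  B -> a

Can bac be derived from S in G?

S ⇒ Bc ⇒ Aac ⇒ bac

yes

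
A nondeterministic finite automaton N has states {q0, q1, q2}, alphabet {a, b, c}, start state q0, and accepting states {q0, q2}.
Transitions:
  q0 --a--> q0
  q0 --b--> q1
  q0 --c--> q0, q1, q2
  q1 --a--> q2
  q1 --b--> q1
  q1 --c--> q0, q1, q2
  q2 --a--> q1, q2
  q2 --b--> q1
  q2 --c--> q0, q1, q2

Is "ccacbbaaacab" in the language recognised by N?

Start: {q0}
read c: {q0, q1, q2}
read c: {q0, q1, q2}
read a: {q0, q1, q2}
read c: {q0, q1, q2}
read b: {q1}
read b: {q1}
read a: {q2}
read a: {q1, q2}
read a: {q1, q2}
read c: {q0, q1, q2}
read a: {q0, q1, q2}
read b: {q1}
Reachable ∩ accepting = {} — empty.

rejected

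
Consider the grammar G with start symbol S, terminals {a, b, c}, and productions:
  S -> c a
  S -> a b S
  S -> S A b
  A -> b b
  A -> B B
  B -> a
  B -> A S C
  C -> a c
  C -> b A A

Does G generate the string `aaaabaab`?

no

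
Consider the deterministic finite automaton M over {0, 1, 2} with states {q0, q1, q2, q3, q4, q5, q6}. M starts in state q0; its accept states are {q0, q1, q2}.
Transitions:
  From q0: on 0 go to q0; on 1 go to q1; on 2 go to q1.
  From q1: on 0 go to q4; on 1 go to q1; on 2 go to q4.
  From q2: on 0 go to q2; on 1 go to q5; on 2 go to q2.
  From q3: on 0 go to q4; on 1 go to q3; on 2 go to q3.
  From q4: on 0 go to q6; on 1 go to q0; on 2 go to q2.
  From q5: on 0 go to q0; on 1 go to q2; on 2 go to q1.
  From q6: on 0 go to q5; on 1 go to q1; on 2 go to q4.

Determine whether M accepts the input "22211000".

q0 --2--> q1
q1 --2--> q4
q4 --2--> q2
q2 --1--> q5
q5 --1--> q2
q2 --0--> q2
q2 --0--> q2
q2 --0--> q2
End in state q2, which is an accepting state.

accepted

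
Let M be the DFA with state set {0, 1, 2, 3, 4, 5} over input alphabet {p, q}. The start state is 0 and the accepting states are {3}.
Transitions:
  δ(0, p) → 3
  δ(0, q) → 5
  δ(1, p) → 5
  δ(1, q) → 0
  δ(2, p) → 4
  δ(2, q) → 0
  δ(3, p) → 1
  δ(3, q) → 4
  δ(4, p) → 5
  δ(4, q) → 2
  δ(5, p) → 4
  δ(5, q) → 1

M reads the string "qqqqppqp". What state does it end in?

5

0 --q--> 5
5 --q--> 1
1 --q--> 0
0 --q--> 5
5 --p--> 4
4 --p--> 5
5 --q--> 1
1 --p--> 5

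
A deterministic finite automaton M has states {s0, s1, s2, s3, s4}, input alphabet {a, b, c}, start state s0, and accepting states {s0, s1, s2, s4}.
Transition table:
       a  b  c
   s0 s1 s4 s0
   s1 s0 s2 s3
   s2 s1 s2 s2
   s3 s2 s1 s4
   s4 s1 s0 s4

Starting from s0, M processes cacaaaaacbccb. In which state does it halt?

s0 --c--> s0
s0 --a--> s1
s1 --c--> s3
s3 --a--> s2
s2 --a--> s1
s1 --a--> s0
s0 --a--> s1
s1 --a--> s0
s0 --c--> s0
s0 --b--> s4
s4 --c--> s4
s4 --c--> s4
s4 --b--> s0

s0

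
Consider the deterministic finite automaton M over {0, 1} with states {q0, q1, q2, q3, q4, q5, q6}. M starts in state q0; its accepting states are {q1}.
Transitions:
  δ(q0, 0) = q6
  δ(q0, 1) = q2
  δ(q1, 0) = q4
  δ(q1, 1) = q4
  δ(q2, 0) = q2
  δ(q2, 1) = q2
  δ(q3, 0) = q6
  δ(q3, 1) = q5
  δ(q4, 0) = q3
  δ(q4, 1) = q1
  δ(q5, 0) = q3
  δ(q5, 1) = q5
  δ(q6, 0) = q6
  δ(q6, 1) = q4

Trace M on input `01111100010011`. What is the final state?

q1

q0 --0--> q6
q6 --1--> q4
q4 --1--> q1
q1 --1--> q4
q4 --1--> q1
q1 --1--> q4
q4 --0--> q3
q3 --0--> q6
q6 --0--> q6
q6 --1--> q4
q4 --0--> q3
q3 --0--> q6
q6 --1--> q4
q4 --1--> q1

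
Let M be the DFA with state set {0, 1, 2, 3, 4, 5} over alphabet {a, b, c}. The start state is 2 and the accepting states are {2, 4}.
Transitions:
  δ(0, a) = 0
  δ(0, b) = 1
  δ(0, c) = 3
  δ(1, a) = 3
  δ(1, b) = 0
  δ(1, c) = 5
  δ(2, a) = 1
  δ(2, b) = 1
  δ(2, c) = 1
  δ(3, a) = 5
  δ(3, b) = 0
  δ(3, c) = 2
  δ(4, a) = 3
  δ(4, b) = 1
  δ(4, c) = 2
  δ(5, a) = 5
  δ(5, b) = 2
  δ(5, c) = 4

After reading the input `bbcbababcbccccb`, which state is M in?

2

2 --b--> 1
1 --b--> 0
0 --c--> 3
3 --b--> 0
0 --a--> 0
0 --b--> 1
1 --a--> 3
3 --b--> 0
0 --c--> 3
3 --b--> 0
0 --c--> 3
3 --c--> 2
2 --c--> 1
1 --c--> 5
5 --b--> 2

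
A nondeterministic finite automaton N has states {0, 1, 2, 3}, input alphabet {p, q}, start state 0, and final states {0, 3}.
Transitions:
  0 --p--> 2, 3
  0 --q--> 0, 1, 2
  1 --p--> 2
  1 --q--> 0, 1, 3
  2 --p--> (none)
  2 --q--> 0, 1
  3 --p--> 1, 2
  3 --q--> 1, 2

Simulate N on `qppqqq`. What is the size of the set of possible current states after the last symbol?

4

Start: {0}
read q: {0, 1, 2}
read p: {2, 3}
read p: {1, 2}
read q: {0, 1, 3}
read q: {0, 1, 2, 3}
read q: {0, 1, 2, 3}
Final reachable set {0, 1, 2, 3} has 4 states.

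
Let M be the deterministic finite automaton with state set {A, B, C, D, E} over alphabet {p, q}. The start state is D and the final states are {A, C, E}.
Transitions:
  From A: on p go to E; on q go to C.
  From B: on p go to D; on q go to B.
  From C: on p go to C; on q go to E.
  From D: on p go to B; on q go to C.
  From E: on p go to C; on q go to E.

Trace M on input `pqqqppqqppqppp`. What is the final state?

D --p--> B
B --q--> B
B --q--> B
B --q--> B
B --p--> D
D --p--> B
B --q--> B
B --q--> B
B --p--> D
D --p--> B
B --q--> B
B --p--> D
D --p--> B
B --p--> D

D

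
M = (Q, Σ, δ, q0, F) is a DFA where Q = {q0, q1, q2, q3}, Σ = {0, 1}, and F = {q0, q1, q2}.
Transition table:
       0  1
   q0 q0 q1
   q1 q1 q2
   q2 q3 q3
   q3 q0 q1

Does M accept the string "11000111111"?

q0 --1--> q1
q1 --1--> q2
q2 --0--> q3
q3 --0--> q0
q0 --0--> q0
q0 --1--> q1
q1 --1--> q2
q2 --1--> q3
q3 --1--> q1
q1 --1--> q2
q2 --1--> q3
End in state q3, which is not an accepting state.

rejected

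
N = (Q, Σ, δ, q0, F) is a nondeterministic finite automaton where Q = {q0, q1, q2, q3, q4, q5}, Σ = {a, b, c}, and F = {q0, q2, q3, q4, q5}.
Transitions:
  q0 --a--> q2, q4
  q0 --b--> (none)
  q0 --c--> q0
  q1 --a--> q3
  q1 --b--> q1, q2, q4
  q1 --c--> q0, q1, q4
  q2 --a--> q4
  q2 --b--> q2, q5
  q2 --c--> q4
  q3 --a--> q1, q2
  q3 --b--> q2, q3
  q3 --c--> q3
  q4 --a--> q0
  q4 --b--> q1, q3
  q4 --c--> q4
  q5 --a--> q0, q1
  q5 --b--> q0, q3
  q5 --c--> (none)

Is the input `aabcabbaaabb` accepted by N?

Start: {q0}
read a: {q2, q4}
read a: {q0, q4}
read b: {q1, q3}
read c: {q0, q1, q3, q4}
read a: {q0, q1, q2, q3, q4}
read b: {q1, q2, q3, q4, q5}
read b: {q0, q1, q2, q3, q4, q5}
read a: {q0, q1, q2, q3, q4}
read a: {q0, q1, q2, q3, q4}
read a: {q0, q1, q2, q3, q4}
read b: {q1, q2, q3, q4, q5}
read b: {q0, q1, q2, q3, q4, q5}
Reachable ∩ accepting = {q0, q2, q3, q4, q5} — nonempty.

accepted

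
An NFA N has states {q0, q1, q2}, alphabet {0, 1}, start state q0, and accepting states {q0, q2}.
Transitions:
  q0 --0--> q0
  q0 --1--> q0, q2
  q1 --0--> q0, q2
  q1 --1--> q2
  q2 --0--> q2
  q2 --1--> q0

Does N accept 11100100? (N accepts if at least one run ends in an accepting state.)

Start: {q0}
read 1: {q0, q2}
read 1: {q0, q2}
read 1: {q0, q2}
read 0: {q0, q2}
read 0: {q0, q2}
read 1: {q0, q2}
read 0: {q0, q2}
read 0: {q0, q2}
Reachable ∩ accepting = {q0, q2} — nonempty.

accepted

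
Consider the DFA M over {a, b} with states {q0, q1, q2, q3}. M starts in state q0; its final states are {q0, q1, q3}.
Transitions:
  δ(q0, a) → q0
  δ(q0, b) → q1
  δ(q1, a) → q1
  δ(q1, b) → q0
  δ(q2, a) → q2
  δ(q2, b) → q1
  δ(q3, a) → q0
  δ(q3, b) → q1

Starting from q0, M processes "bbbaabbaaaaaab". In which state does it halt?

q0 --b--> q1
q1 --b--> q0
q0 --b--> q1
q1 --a--> q1
q1 --a--> q1
q1 --b--> q0
q0 --b--> q1
q1 --a--> q1
q1 --a--> q1
q1 --a--> q1
q1 --a--> q1
q1 --a--> q1
q1 --a--> q1
q1 --b--> q0

q0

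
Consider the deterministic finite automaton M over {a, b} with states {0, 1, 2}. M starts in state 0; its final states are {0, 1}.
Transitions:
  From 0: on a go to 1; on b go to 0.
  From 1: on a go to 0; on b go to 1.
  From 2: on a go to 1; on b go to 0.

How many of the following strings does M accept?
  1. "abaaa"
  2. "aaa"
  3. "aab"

"abaaa": accepted
"aaa": accepted
"aab": accepted

3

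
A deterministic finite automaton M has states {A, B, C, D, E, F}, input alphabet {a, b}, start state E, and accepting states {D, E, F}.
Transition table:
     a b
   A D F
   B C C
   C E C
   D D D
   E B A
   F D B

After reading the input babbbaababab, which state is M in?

D

E --b--> A
A --a--> D
D --b--> D
D --b--> D
D --b--> D
D --a--> D
D --a--> D
D --b--> D
D --a--> D
D --b--> D
D --a--> D
D --b--> D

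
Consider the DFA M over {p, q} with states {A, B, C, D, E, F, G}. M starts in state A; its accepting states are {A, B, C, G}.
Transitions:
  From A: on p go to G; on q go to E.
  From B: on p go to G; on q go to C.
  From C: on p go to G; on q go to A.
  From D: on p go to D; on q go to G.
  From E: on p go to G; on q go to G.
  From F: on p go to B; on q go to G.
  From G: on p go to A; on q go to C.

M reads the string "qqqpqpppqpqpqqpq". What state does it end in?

A --q--> E
E --q--> G
G --q--> C
C --p--> G
G --q--> C
C --p--> G
G --p--> A
A --p--> G
G --q--> C
C --p--> G
G --q--> C
C --p--> G
G --q--> C
C --q--> A
A --p--> G
G --q--> C

C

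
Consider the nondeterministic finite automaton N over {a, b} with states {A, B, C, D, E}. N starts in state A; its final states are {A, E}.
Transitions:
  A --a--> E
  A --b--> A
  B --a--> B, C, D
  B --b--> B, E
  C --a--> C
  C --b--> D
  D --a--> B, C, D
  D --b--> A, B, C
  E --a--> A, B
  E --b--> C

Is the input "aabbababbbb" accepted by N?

Start: {A}
read a: {E}
read a: {A, B}
read b: {A, B, E}
read b: {A, B, C, E}
read a: {A, B, C, D, E}
read b: {A, B, C, D, E}
read a: {A, B, C, D, E}
read b: {A, B, C, D, E}
read b: {A, B, C, D, E}
read b: {A, B, C, D, E}
read b: {A, B, C, D, E}
Reachable ∩ accepting = {A, E} — nonempty.

accepted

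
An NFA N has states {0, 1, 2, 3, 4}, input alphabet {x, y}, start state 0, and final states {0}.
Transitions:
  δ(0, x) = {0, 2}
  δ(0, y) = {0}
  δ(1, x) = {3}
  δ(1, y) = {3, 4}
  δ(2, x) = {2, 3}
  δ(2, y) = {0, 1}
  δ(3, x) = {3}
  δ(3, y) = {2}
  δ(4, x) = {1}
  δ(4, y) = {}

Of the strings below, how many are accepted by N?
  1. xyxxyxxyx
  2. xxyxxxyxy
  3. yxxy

xyxxyxxyx: accepted
xxyxxxyxy: accepted
yxxy: accepted

3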